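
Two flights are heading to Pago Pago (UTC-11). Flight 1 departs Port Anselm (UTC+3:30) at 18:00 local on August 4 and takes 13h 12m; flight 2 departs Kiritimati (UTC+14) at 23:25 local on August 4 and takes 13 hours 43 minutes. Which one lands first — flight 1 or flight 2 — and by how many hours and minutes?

Flight 1 in UTC: 18:00 − 3:30 = 14:30 on Aug 4.
+13 hours 12 minutes → arrive 03:42 UTC on Aug 5.
Flight 2 in UTC: 23:25 − 14:00 = 09:25 on Aug 4.
+13 hours 43 minutes → arrive 23:08 UTC on Aug 4.
Flight 2 lands earlier by 4 hours 34 minutes.

the second, by 4 hours 34 minutes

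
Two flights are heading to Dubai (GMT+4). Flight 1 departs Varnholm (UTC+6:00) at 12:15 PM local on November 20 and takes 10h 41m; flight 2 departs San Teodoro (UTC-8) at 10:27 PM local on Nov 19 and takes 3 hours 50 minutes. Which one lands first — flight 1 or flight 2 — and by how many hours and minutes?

the second, by 6 hours 39 minutes

Flight 1 in UTC: 12:15 PM − 6:00 = 6:15 AM on Nov 20.
+10 hours and 41 minutes → arrive 4:56 PM UTC on Nov 20.
Flight 2 in UTC: 10:27 PM + 8:00 = 6:27 AM on Nov 20.
+3 hours and 50 minutes → arrive 10:17 AM UTC on Nov 20.
Flight 2 lands earlier by 6 hours 39 minutes.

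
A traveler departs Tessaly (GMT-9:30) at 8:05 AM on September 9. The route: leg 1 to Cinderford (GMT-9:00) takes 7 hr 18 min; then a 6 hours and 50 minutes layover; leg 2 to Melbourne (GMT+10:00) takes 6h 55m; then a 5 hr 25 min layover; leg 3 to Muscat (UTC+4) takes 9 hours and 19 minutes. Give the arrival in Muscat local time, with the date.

Convert departure to UTC: 8:05 AM + 9:30 = 5:35 PM UTC on Sep 9.
Add 7 hours and 18 minutes leg 1 → 12:53 AM UTC (Sep 10).
Add 6 hours 50 minutes layover in Cinderford → 7:43 AM UTC.
Add 6 hours and 55 minutes leg 2 → 2:38 PM UTC.
Add 5 hours and 25 minutes layover in Melbourne → 8:03 PM UTC.
Add 9 hours and 19 minutes leg 3 → 5:22 AM UTC (Sep 11).
Muscat is UTC+4:00, so local arrival = 5:22 AM + 4:00 = 9:22 AM on Sep 11.

9:22 AM on September 11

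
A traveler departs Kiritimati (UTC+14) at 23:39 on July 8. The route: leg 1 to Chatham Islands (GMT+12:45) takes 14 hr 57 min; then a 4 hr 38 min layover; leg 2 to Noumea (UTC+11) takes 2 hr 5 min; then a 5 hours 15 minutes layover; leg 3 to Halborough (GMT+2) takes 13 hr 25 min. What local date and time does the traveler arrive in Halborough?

Convert departure to UTC: 23:39 − 14:00 = 09:39 UTC on Jul 8.
Add 14 hours and 57 minutes leg 1 → 00:36 UTC (Jul 9).
Add 4 hours 38 minutes layover in Chatham Islands → 05:14 UTC.
Add 2 hours 5 minutes leg 2 → 07:19 UTC.
Add 5 hours 15 minutes layover in Noumea → 12:34 UTC.
Add 13 hours and 25 minutes leg 3 → 01:59 UTC (Jul 10).
Halborough is UTC+2:00, so local arrival = 01:59 + 2:00 = 03:59 on Jul 10.

03:59 on Jul 10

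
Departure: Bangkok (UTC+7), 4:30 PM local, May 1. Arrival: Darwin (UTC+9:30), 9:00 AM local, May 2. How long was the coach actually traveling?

Departure in UTC: 4:30 PM − 7:00 = 9:30 AM on May 1.
Arrival in UTC: 9:00 AM − 9:30 = 11:30 PM on May 1.
Elapsed = 11:30 PM − 9:30 AM = 14 hours.

14 hours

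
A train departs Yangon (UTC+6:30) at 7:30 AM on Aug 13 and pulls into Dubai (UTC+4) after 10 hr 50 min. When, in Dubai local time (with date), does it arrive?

Convert departure to UTC: 7:30 AM − 6:30 = 1:00 AM UTC on Aug 13.
Add 10 hours 50 minutes travel time → 11:50 AM UTC.
Dubai is UTC+4:00, so local arrival = 11:50 AM + 4:00 = 3:50 PM on Aug 13.

3:50 PM on August 13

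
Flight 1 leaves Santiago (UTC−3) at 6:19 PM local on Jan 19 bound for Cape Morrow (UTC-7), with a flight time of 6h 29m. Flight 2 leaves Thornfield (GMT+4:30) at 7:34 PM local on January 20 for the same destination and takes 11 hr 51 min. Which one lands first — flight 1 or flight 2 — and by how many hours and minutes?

Flight 1 in UTC: 6:19 PM + 3:00 = 9:19 PM on Jan 19.
+6 hours 29 minutes → arrive 3:48 AM UTC on Jan 20.
Flight 2 in UTC: 7:34 PM − 4:30 = 3:04 PM on Jan 20.
+11 hours 51 minutes → arrive 2:55 AM UTC on Jan 21.
Flight 1 lands earlier by 23 hours 7 minutes.

the first, by 23 hours 7 minutes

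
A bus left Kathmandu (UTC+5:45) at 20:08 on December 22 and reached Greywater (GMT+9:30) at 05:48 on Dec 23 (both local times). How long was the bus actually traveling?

5 hours 55 minutes

Departure in UTC: 20:08 − 5:45 = 14:23 on Dec 22.
Arrival in UTC: 05:48 − 9:30 = 20:18 on Dec 22.
Elapsed = 20:18 − 14:23 = 5 hours 55 minutes.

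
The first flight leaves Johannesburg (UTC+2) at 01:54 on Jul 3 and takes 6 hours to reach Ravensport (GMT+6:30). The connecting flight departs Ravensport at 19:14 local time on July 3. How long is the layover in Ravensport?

Convert departure to UTC: 01:54 − 2:00 = 23:54 UTC on Jul 2.
Add 6 hours flight time → 05:54 UTC (Jul 3).
Ravensport is UTC+6:30, so local arrival = 05:54 + 6:30 = 12:24 on Jul 3.
Layover = 19:14 − 12:24 = 6 hours 50 minutes.

6 hours 50 minutes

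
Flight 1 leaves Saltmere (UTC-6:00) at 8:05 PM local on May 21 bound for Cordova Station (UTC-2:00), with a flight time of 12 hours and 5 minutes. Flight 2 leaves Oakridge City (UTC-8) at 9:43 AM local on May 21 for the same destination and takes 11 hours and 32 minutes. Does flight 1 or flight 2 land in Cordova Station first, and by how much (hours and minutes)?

the second, by 8 hours 55 minutes

Flight 1 in UTC: 8:05 PM + 6:00 = 2:05 AM on May 22.
+12 hours and 5 minutes → arrive 2:10 PM UTC on May 22.
Flight 2 in UTC: 9:43 AM + 8:00 = 5:43 PM on May 21.
+11 hours and 32 minutes → arrive 5:15 AM UTC on May 22.
Flight 2 lands earlier by 8 hours 55 minutes.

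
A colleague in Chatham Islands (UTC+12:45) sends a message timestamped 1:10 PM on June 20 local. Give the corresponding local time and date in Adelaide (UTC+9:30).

9:55 AM on Jun 20

In UTC: 1:10 PM − 12:45 = 12:25 AM on Jun 20.
Adelaide is UTC+9:30: 12:25 AM + 9:30 = 9:55 AM on Jun 20.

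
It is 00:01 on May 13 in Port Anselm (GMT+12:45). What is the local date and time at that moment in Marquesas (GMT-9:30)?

In UTC: 00:01 − 12:45 = 11:16 on May 12.
Marquesas is UTC−9:30: 11:16 − 9:30 = 01:46 on May 12.

01:46 on May 12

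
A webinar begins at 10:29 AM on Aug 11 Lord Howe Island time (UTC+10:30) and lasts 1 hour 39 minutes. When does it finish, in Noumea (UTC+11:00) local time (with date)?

Noumea is 0:30 ahead of Lord Howe Island.
After 1 hour 39 minutes it is 12:08 PM in Lord Howe Island.
Shift by the zone difference: 12:08 PM + 0:30 = 12:38 PM on Aug 11 in Noumea.

12:38 PM on August 11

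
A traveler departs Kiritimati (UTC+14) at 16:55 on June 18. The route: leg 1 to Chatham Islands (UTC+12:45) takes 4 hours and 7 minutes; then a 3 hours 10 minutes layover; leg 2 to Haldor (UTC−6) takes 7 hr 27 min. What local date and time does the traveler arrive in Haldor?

Convert departure to UTC: 16:55 − 14:00 = 02:55 UTC on Jun 18.
Add 4 hours and 7 minutes leg 1 → 07:02 UTC.
Add 3 hours and 10 minutes layover in Chatham Islands → 10:12 UTC.
Add 7 hours 27 minutes leg 2 → 17:39 UTC.
Haldor is UTC−6:00, so local arrival = 17:39 − 6:00 = 11:39 on Jun 18.

11:39 on June 18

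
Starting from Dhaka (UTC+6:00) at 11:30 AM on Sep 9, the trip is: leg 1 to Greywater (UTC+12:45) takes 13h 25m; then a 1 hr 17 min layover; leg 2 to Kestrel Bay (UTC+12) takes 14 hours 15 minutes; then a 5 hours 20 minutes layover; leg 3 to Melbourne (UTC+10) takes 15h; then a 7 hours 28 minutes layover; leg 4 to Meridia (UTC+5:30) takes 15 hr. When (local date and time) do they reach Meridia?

10:45 AM on September 12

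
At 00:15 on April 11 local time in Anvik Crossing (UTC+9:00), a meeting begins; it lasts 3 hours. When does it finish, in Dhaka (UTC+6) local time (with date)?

00:15 on April 11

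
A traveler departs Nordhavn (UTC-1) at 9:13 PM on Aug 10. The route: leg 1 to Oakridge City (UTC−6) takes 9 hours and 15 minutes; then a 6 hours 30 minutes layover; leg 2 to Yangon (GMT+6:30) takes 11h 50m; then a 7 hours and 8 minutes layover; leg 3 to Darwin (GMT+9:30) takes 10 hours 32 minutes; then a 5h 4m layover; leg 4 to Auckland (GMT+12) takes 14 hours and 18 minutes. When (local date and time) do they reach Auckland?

Convert departure to UTC: 9:13 PM + 1:00 = 10:13 PM UTC on Aug 10.
Add 9 hours and 15 minutes leg 1 → 7:28 AM UTC (Aug 11).
Add 6 hours and 30 minutes layover in Oakridge City → 1:58 PM UTC.
Add 11 hours and 50 minutes leg 2 → 1:48 AM UTC (Aug 12).
Add 7 hours 8 minutes layover in Yangon → 8:56 AM UTC.
Add 10 hours 32 minutes leg 3 → 7:28 PM UTC.
Add 5 hours and 4 minutes layover in Darwin → 12:32 AM UTC (Aug 13).
Add 14 hours and 18 minutes leg 4 → 2:50 PM UTC.
Auckland is UTC+12:00, so local arrival = 2:50 PM + 12:00 = 2:50 AM on Aug 14.

2:50 AM on August 14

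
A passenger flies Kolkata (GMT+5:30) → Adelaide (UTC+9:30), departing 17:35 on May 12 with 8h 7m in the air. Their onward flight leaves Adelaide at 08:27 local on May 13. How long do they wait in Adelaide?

2 hours 45 minutes

Convert departure to UTC: 17:35 − 5:30 = 12:05 UTC on May 12.
Add 8 hours and 7 minutes flight time → 20:12 UTC.
Adelaide is UTC+9:30, so local arrival = 20:12 + 9:30 = 05:42 on May 13.
Layover = 08:27 − 05:42 = 2 hours 45 minutes.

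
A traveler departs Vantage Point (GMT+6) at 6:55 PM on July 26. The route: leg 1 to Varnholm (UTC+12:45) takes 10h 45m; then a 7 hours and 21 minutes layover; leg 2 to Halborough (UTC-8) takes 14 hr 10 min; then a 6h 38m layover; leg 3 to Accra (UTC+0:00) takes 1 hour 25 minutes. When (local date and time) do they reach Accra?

5:14 AM on July 28

Convert departure to UTC: 6:55 PM − 6:00 = 12:55 PM UTC on Jul 26.
Add 10 hours and 45 minutes leg 1 → 11:40 PM UTC.
Add 7 hours and 21 minutes layover in Varnholm → 7:01 AM UTC (Jul 27).
Add 14 hours and 10 minutes leg 2 → 9:11 PM UTC.
Add 6 hours and 38 minutes layover in Halborough → 3:49 AM UTC (Jul 28).
Add 1 hour 25 minutes leg 3 → 5:14 AM UTC.
Accra is UTC+0, so local arrival is the same: 5:14 AM on Jul 28.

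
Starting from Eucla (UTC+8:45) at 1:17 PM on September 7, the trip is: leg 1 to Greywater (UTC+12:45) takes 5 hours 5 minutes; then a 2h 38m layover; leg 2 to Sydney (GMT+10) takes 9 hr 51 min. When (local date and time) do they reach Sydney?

8:06 AM on September 8

Convert departure to UTC: 1:17 PM − 8:45 = 4:32 AM UTC on Sep 7.
Add 5 hours and 5 minutes leg 1 → 9:37 AM UTC.
Add 2 hours and 38 minutes layover in Greywater → 12:15 PM UTC.
Add 9 hours and 51 minutes leg 2 → 10:06 PM UTC.
Sydney is UTC+10:00, so local arrival = 10:06 PM + 10:00 = 8:06 AM on Sep 8.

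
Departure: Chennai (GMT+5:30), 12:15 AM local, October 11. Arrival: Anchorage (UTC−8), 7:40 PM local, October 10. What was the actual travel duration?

8 hours 55 minutes

Departure in UTC: 12:15 AM − 5:30 = 6:45 PM on Oct 10.
Arrival in UTC: 7:40 PM + 8:00 = 3:40 AM on Oct 11.
Elapsed = 3:40 AM − 6:45 PM (+1 day) = 8 hours 55 minutes.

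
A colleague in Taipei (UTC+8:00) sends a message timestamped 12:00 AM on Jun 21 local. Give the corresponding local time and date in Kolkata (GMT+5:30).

9:30 PM on June 20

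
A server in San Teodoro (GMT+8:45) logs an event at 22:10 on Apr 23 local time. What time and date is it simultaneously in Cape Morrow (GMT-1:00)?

In UTC: 22:10 − 8:45 = 13:25 on Apr 23.
Cape Morrow is UTC−1:00: 13:25 − 1:00 = 12:25 on Apr 23.

12:25 on Apr 23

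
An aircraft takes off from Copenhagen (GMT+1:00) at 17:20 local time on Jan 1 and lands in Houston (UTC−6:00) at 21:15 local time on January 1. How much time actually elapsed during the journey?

Departure in UTC: 17:20 − 1:00 = 16:20 on Jan 1.
Arrival in UTC: 21:15 + 6:00 = 03:15 on Jan 2.
Elapsed = 03:15 − 16:20 (+1 day) = 10 hours 55 minutes.

10 hours 55 minutes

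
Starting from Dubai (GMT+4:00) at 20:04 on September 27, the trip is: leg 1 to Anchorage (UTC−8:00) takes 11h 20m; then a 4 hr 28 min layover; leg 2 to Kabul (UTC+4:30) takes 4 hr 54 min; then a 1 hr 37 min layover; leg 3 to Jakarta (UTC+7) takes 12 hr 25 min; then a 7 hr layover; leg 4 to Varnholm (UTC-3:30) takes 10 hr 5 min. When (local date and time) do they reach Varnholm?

16:23 on September 29

Convert departure to UTC: 20:04 − 4:00 = 16:04 UTC on Sep 27.
Add 11 hours 20 minutes leg 1 → 03:24 UTC (Sep 28).
Add 4 hours and 28 minutes layover in Anchorage → 07:52 UTC.
Add 4 hours 54 minutes leg 2 → 12:46 UTC.
Add 1 hour and 37 minutes layover in Kabul → 14:23 UTC.
Add 12 hours and 25 minutes leg 3 → 02:48 UTC (Sep 29).
Add 7 hours layover in Jakarta → 09:48 UTC.
Add 10 hours and 5 minutes leg 4 → 19:53 UTC.
Varnholm is UTC−3:30, so local arrival = 19:53 − 3:30 = 16:23 on Sep 29.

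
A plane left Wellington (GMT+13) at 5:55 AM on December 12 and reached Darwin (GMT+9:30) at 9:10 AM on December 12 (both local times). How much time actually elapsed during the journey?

Departure in UTC: 5:55 AM − 13:00 = 4:55 PM on Dec 11.
Arrival in UTC: 9:10 AM − 9:30 = 11:40 PM on Dec 11.
Elapsed = 11:40 PM − 4:55 PM = 6 hours 45 minutes.

6 hours 45 minutes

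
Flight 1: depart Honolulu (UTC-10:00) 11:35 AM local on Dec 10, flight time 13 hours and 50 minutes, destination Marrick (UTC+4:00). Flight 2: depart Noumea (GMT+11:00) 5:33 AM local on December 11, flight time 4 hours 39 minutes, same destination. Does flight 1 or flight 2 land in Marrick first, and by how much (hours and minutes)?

Flight 1 in UTC: 11:35 AM + 10:00 = 9:35 PM on Dec 10.
+13 hours and 50 minutes → arrive 11:25 AM UTC on Dec 11.
Flight 2 in UTC: 5:33 AM − 11:00 = 6:33 PM on Dec 10.
+4 hours and 39 minutes → arrive 11:12 PM UTC on Dec 10.
Flight 2 lands earlier by 12 hours 13 minutes.

the second, by 12 hours 13 minutes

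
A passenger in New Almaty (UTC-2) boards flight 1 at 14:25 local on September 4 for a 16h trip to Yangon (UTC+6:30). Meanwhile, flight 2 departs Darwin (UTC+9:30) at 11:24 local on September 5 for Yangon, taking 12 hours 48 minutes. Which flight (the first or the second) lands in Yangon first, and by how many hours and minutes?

the first, by 6 hours 17 minutes

Flight 1 in UTC: 14:25 + 2:00 = 16:25 on Sep 4.
+16 hours → arrive 08:25 UTC on Sep 5.
Flight 2 in UTC: 11:24 − 9:30 = 01:54 on Sep 5.
+12 hours 48 minutes → arrive 14:42 UTC on Sep 5.
Flight 1 lands earlier by 6 hours 17 minutes.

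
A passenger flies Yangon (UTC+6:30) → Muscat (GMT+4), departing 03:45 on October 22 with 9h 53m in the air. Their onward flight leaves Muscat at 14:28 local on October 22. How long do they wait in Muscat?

3 hours 20 minutes

Convert departure to UTC: 03:45 − 6:30 = 21:15 UTC on Oct 21.
Add 9 hours 53 minutes flight time → 07:08 UTC (Oct 22).
Muscat is UTC+4:00, so local arrival = 07:08 + 4:00 = 11:08 on Oct 22.
Layover = 14:28 − 11:08 = 3 hours 20 minutes.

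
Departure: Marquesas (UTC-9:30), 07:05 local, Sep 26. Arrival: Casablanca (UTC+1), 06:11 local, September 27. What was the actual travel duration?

Departure in UTC: 07:05 + 9:30 = 16:35 on Sep 26.
Arrival in UTC: 06:11 − 1:00 = 05:11 on Sep 27.
Elapsed = 05:11 − 16:35 (+1 day) = 12 hours 36 minutes.

12 hours 36 minutes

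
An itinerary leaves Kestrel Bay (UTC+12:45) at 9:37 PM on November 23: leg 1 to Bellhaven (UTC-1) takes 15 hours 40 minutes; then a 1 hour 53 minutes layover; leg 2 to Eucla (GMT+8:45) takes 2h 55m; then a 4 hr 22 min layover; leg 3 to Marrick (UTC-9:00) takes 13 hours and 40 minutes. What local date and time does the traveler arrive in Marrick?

2:22 PM on November 24

Convert departure to UTC: 9:37 PM − 12:45 = 8:52 AM UTC on Nov 23.
Add 15 hours 40 minutes leg 1 → 12:32 AM UTC (Nov 24).
Add 1 hour and 53 minutes layover in Bellhaven → 2:25 AM UTC.
Add 2 hours and 55 minutes leg 2 → 5:20 AM UTC.
Add 4 hours 22 minutes layover in Eucla → 9:42 AM UTC.
Add 13 hours and 40 minutes leg 3 → 11:22 PM UTC.
Marrick is UTC−9:00, so local arrival = 11:22 PM − 9:00 = 2:22 PM on Nov 24.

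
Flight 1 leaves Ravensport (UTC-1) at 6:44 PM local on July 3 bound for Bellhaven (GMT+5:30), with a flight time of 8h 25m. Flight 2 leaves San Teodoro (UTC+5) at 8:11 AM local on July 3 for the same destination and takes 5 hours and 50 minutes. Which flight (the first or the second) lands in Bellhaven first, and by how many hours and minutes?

the second, by 19 hours 8 minutes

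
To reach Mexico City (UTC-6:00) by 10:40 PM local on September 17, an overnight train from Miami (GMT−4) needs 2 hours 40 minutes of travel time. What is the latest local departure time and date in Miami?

Target arrival in UTC: 10:40 PM + 6:00 = 4:40 AM on Sep 18.
Subtract 2 hours and 40 minutes → departure 2:00 AM UTC on Sep 18.
Miami is UTC−4:00: 2:00 AM − 4:00 = 10:00 PM on Sep 17.

10:00 PM on September 17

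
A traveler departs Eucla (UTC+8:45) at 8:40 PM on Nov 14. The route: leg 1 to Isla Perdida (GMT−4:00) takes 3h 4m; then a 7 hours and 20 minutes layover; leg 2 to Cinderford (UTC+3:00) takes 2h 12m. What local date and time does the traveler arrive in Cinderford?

3:31 AM on November 15

Convert departure to UTC: 8:40 PM − 8:45 = 11:55 AM UTC on Nov 14.
Add 3 hours 4 minutes leg 1 → 2:59 PM UTC.
Add 7 hours and 20 minutes layover in Isla Perdida → 10:19 PM UTC.
Add 2 hours and 12 minutes leg 2 → 12:31 AM UTC (Nov 15).
Cinderford is UTC+3:00, so local arrival = 12:31 AM + 3:00 = 3:31 AM on Nov 15.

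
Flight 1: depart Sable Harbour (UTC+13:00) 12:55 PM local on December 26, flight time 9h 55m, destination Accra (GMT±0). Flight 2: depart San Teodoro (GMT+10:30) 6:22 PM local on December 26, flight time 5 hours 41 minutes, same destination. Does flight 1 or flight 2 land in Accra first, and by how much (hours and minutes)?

the first, by 3 hours 43 minutes

Flight 1 in UTC: 12:55 PM − 13:00 = 11:55 PM on Dec 25.
+9 hours 55 minutes → arrive 9:50 AM UTC on Dec 26.
Flight 2 in UTC: 6:22 PM − 10:30 = 7:52 AM on Dec 26.
+5 hours and 41 minutes → arrive 1:33 PM UTC on Dec 26.
Flight 1 lands earlier by 3 hours 43 minutes.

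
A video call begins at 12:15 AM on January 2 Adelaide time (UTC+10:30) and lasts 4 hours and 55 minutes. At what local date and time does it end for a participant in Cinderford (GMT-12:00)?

6:40 AM on January 1

Convert start to UTC: 12:15 AM − 10:30 = 1:45 PM UTC on Jan 1.
Add 4 hours 55 minutes duration → 6:40 PM UTC.
Cinderford is UTC−12:00, so local end time = 6:40 PM − 12:00 = 6:40 AM on Jan 1.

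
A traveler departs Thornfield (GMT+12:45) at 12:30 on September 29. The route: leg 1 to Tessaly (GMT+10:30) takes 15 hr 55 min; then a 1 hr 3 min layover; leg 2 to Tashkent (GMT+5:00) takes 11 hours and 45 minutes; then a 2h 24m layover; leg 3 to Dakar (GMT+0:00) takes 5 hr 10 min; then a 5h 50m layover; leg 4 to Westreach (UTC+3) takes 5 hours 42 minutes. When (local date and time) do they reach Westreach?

02:34 on October 1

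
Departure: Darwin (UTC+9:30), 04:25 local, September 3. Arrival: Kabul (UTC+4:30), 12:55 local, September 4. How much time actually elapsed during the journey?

37 hours 30 minutes

Departure in UTC: 04:25 − 9:30 = 18:55 on Sep 2.
Arrival in UTC: 12:55 − 4:30 = 08:25 on Sep 4.
Elapsed = 08:25 − 18:55 (+2 days) = 37 hours 30 minutes.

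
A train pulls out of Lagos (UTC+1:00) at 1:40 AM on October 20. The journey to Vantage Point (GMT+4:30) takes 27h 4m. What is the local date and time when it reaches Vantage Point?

Convert departure to UTC: 1:40 AM − 1:00 = 12:40 AM UTC on Oct 20.
Add 27 hours 4 minutes travel time → 3:44 AM UTC (Oct 21).
Vantage Point is UTC+4:30, so local arrival = 3:44 AM + 4:30 = 8:14 AM on Oct 21.

8:14 AM on October 21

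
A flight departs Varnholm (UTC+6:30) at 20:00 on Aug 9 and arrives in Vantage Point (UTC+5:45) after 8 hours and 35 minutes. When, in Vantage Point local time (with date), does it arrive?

03:50 on Aug 10

Convert departure to UTC: 20:00 − 6:30 = 13:30 UTC on Aug 9.
Add 8 hours and 35 minutes travel time → 22:05 UTC.
Vantage Point is UTC+5:45, so local arrival = 22:05 + 5:45 = 03:50 on Aug 10.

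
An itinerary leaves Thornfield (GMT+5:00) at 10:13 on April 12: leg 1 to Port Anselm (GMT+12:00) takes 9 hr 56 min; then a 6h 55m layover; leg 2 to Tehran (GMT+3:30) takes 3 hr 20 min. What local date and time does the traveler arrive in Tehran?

Convert departure to UTC: 10:13 − 5:00 = 05:13 UTC on Apr 12.
Add 9 hours 56 minutes leg 1 → 15:09 UTC.
Add 6 hours 55 minutes layover in Port Anselm → 22:04 UTC.
Add 3 hours 20 minutes leg 2 → 01:24 UTC (Apr 13).
Tehran is UTC+3:30, so local arrival = 01:24 + 3:30 = 04:54 on Apr 13.

04:54 on April 13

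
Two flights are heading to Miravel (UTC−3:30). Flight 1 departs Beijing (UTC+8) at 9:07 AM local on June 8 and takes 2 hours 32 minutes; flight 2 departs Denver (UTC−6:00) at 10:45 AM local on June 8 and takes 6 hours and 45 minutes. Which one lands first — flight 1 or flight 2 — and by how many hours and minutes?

Flight 1 in UTC: 9:07 AM − 8:00 = 1:07 AM on Jun 8.
+2 hours 32 minutes → arrive 3:39 AM UTC on Jun 8.
Flight 2 in UTC: 10:45 AM + 6:00 = 4:45 PM on Jun 8.
+6 hours and 45 minutes → arrive 11:30 PM UTC on Jun 8.
Flight 1 lands earlier by 19 hours 51 minutes.

the first, by 19 hours 51 minutes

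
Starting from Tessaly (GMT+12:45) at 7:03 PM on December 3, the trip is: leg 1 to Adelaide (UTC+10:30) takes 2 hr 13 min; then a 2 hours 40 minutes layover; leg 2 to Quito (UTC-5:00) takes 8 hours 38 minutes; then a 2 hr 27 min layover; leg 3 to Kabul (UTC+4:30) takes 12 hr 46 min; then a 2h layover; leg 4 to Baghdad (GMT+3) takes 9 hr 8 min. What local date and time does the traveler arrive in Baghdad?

1:10 AM on December 5

Convert departure to UTC: 7:03 PM − 12:45 = 6:18 AM UTC on Dec 3.
Add 2 hours 13 minutes leg 1 → 8:31 AM UTC.
Add 2 hours and 40 minutes layover in Adelaide → 11:11 AM UTC.
Add 8 hours and 38 minutes leg 2 → 7:49 PM UTC.
Add 2 hours and 27 minutes layover in Quito → 10:16 PM UTC.
Add 12 hours 46 minutes leg 3 → 11:02 AM UTC (Dec 4).
Add 2 hours layover in Kabul → 1:02 PM UTC.
Add 9 hours and 8 minutes leg 4 → 10:10 PM UTC.
Baghdad is UTC+3:00, so local arrival = 10:10 PM + 3:00 = 1:10 AM on Dec 5.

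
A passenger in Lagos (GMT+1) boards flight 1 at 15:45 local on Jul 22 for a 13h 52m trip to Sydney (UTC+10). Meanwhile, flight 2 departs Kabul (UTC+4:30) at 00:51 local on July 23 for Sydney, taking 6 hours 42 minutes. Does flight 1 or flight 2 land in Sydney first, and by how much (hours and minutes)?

the second, by 1 hour 34 minutes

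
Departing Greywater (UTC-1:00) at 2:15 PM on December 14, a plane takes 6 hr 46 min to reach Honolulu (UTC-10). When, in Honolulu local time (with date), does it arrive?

12:01 PM on December 14

Convert departure to UTC: 2:15 PM + 1:00 = 3:15 PM UTC on Dec 14.
Add 6 hours and 46 minutes travel time → 10:01 PM UTC.
Honolulu is UTC−10:00, so local arrival = 10:01 PM − 10:00 = 12:01 PM on Dec 14.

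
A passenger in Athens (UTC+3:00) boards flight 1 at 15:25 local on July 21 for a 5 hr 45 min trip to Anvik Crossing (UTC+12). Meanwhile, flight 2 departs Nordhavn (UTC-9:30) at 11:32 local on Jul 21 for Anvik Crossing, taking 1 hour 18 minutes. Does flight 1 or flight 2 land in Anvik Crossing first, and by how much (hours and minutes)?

the first, by 4 hours 10 minutes

Flight 1 in UTC: 15:25 − 3:00 = 12:25 on Jul 21.
+5 hours 45 minutes → arrive 18:10 UTC on Jul 21.
Flight 2 in UTC: 11:32 + 9:30 = 21:02 on Jul 21.
+1 hour and 18 minutes → arrive 22:20 UTC on Jul 21.
Flight 1 lands earlier by 4 hours 10 minutes.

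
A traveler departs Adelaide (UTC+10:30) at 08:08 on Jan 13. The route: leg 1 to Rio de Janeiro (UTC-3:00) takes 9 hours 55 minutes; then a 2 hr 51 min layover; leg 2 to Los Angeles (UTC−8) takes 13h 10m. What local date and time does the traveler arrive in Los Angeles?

15:34 on Jan 13

Convert departure to UTC: 08:08 − 10:30 = 21:38 UTC on Jan 12.
Add 9 hours 55 minutes leg 1 → 07:33 UTC (Jan 13).
Add 2 hours and 51 minutes layover in Rio de Janeiro → 10:24 UTC.
Add 13 hours 10 minutes leg 2 → 23:34 UTC.
Los Angeles is UTC−8:00, so local arrival = 23:34 − 8:00 = 15:34 on Jan 13.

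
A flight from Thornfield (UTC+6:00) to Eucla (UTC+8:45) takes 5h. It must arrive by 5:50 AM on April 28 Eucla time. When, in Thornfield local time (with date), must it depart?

Target arrival in UTC: 5:50 AM − 8:45 = 9:05 PM on Apr 27.
Subtract 5 hours → departure 4:05 PM UTC on Apr 27.
Thornfield is UTC+6:00: 4:05 PM + 6:00 = 10:05 PM on Apr 27.

10:05 PM on April 27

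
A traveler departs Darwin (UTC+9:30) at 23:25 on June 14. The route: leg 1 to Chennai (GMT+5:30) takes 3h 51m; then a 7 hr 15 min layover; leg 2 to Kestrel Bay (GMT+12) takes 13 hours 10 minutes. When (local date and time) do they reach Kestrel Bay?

Convert departure to UTC: 23:25 − 9:30 = 13:55 UTC on Jun 14.
Add 3 hours and 51 minutes leg 1 → 17:46 UTC.
Add 7 hours 15 minutes layover in Chennai → 01:01 UTC (Jun 15).
Add 13 hours 10 minutes leg 2 → 14:11 UTC.
Kestrel Bay is UTC+12:00, so local arrival = 14:11 + 12:00 = 02:11 on Jun 16.

02:11 on June 16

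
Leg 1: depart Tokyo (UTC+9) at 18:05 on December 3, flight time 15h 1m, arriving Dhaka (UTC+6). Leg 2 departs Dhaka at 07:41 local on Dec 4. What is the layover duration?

1 hour 35 minutes

Convert departure to UTC: 18:05 − 9:00 = 09:05 UTC on Dec 3.
Add 15 hours and 1 minute flight time → 00:06 UTC (Dec 4).
Dhaka is UTC+6:00, so local arrival = 00:06 + 6:00 = 06:06 on Dec 4.
Layover = 07:41 − 06:06 = 1 hour 35 minutes.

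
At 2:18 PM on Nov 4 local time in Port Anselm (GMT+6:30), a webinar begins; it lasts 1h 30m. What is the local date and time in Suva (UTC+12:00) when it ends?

9:18 PM on Nov 4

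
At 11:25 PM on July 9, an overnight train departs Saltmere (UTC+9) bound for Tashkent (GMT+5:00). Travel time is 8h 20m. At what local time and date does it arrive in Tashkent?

3:45 AM on July 10

Convert departure to UTC: 11:25 PM − 9:00 = 2:25 PM UTC on Jul 9.
Add 8 hours and 20 minutes travel time → 10:45 PM UTC.
Tashkent is UTC+5:00, so local arrival = 10:45 PM + 5:00 = 3:45 AM on Jul 10.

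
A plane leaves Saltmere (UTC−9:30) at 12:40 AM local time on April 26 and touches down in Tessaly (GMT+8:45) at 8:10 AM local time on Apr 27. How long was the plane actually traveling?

13 hours 15 minutes

Departure in UTC: 12:40 AM + 9:30 = 10:10 AM on Apr 26.
Arrival in UTC: 8:10 AM − 8:45 = 11:25 PM on Apr 26.
Elapsed = 11:25 PM − 10:10 AM = 13 hours 15 minutes.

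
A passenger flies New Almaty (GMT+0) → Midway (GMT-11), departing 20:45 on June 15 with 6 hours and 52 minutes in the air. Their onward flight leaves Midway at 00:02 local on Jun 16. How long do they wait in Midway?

New Almaty is at UTC+0, so departure is already 20:45 UTC on Jun 15.
Add 6 hours 52 minutes flight time → 03:37 UTC (Jun 16).
Midway is UTC−11:00, so local arrival = 03:37 − 11:00 = 16:37 on Jun 15.
Layover = 00:02 − 16:37 (+1 day) = 7 hours 25 minutes.

7 hours 25 minutes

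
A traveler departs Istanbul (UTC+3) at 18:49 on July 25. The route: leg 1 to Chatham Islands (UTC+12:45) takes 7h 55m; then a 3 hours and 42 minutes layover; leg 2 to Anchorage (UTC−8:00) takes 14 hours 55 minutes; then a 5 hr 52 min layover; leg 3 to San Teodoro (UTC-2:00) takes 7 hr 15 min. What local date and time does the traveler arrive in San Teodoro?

Convert departure to UTC: 18:49 − 3:00 = 15:49 UTC on Jul 25.
Add 7 hours and 55 minutes leg 1 → 23:44 UTC.
Add 3 hours and 42 minutes layover in Chatham Islands → 03:26 UTC (Jul 26).
Add 14 hours 55 minutes leg 2 → 18:21 UTC.
Add 5 hours and 52 minutes layover in Anchorage → 00:13 UTC (Jul 27).
Add 7 hours and 15 minutes leg 3 → 07:28 UTC.
San Teodoro is UTC−2:00, so local arrival = 07:28 − 2:00 = 05:28 on Jul 27.

05:28 on Jul 27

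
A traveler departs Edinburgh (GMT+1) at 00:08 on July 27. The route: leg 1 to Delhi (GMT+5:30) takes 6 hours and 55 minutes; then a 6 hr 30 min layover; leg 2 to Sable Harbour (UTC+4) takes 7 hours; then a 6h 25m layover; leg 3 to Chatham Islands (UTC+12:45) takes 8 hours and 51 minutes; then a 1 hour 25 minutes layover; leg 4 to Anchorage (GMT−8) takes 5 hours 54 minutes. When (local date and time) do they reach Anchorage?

Convert departure to UTC: 00:08 − 1:00 = 23:08 UTC on Jul 26.
Add 6 hours 55 minutes leg 1 → 06:03 UTC (Jul 27).
Add 6 hours 30 minutes layover in Delhi → 12:33 UTC.
Add 7 hours leg 2 → 19:33 UTC.
Add 6 hours 25 minutes layover in Sable Harbour → 01:58 UTC (Jul 28).
Add 8 hours 51 minutes leg 3 → 10:49 UTC.
Add 1 hour and 25 minutes layover in Chatham Islands → 12:14 UTC.
Add 5 hours and 54 minutes leg 4 → 18:08 UTC.
Anchorage is UTC−8:00, so local arrival = 18:08 − 8:00 = 10:08 on Jul 28.

10:08 on July 28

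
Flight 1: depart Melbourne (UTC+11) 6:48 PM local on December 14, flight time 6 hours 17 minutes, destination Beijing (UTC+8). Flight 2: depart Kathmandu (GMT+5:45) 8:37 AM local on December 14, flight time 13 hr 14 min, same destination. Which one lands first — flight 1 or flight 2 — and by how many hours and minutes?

the first, by 2 hours 1 minute

Flight 1 in UTC: 6:48 PM − 11:00 = 7:48 AM on Dec 14.
+6 hours 17 minutes → arrive 2:05 PM UTC on Dec 14.
Flight 2 in UTC: 8:37 AM − 5:45 = 2:52 AM on Dec 14.
+13 hours and 14 minutes → arrive 4:06 PM UTC on Dec 14.
Flight 1 lands earlier by 2 hours 1 minute.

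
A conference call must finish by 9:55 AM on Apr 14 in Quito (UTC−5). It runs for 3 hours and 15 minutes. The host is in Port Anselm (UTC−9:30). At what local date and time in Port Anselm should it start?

Target end time in UTC: 9:55 AM + 5:00 = 2:55 PM on Apr 14.
Subtract 3 hours and 15 minutes → start 11:40 AM UTC on Apr 14.
Port Anselm is UTC−9:30: 11:40 AM − 9:30 = 2:10 AM on Apr 14.

2:10 AM on Apr 14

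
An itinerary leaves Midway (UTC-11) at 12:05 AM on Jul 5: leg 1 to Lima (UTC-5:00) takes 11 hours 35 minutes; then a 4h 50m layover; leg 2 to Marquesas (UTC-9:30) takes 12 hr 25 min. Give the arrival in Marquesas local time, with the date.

6:25 AM on July 6

Convert departure to UTC: 12:05 AM + 11:00 = 11:05 AM UTC on Jul 5.
Add 11 hours and 35 minutes leg 1 → 10:40 PM UTC.
Add 4 hours 50 minutes layover in Lima → 3:30 AM UTC (Jul 6).
Add 12 hours and 25 minutes leg 2 → 3:55 PM UTC.
Marquesas is UTC−9:30, so local arrival = 3:55 PM − 9:30 = 6:25 AM on Jul 6.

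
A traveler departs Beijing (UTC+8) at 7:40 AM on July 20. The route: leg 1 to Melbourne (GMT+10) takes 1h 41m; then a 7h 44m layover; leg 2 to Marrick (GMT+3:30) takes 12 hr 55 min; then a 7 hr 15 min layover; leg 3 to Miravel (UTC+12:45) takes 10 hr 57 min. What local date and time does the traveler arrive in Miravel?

4:57 AM on July 22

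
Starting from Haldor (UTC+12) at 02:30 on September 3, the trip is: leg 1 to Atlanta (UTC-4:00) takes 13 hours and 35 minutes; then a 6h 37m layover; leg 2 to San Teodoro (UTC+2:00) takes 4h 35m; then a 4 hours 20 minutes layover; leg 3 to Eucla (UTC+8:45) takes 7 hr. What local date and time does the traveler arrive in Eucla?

11:22 on Sep 4

Convert departure to UTC: 02:30 − 12:00 = 14:30 UTC on Sep 2.
Add 13 hours 35 minutes leg 1 → 04:05 UTC (Sep 3).
Add 6 hours and 37 minutes layover in Atlanta → 10:42 UTC.
Add 4 hours 35 minutes leg 2 → 15:17 UTC.
Add 4 hours and 20 minutes layover in San Teodoro → 19:37 UTC.
Add 7 hours leg 3 → 02:37 UTC (Sep 4).
Eucla is UTC+8:45, so local arrival = 02:37 + 8:45 = 11:22 on Sep 4.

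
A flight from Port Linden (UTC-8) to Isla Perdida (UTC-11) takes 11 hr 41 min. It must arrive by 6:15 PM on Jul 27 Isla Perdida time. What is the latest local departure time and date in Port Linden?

9:34 AM on July 27

Target arrival in UTC: 6:15 PM + 11:00 = 5:15 AM on Jul 28.
Subtract 11 hours 41 minutes → departure 5:34 PM UTC on Jul 27.
Port Linden is UTC−8:00: 5:34 PM − 8:00 = 9:34 AM on Jul 27.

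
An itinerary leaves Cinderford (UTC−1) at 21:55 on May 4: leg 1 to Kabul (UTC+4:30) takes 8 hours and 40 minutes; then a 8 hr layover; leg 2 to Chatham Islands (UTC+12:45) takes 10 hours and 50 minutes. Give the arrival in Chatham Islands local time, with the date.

Convert departure to UTC: 21:55 + 1:00 = 22:55 UTC on May 4.
Add 8 hours 40 minutes leg 1 → 07:35 UTC (May 5).
Add 8 hours layover in Kabul → 15:35 UTC.
Add 10 hours 50 minutes leg 2 → 02:25 UTC (May 6).
Chatham Islands is UTC+12:45, so local arrival = 02:25 + 12:45 = 15:10 on May 6.

15:10 on May 6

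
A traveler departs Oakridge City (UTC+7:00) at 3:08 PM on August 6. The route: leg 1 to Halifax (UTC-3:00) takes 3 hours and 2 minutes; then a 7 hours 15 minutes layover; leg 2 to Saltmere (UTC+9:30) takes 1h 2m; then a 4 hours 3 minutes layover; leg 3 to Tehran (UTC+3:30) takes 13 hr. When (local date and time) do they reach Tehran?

Convert departure to UTC: 3:08 PM − 7:00 = 8:08 AM UTC on Aug 6.
Add 3 hours 2 minutes leg 1 → 11:10 AM UTC.
Add 7 hours and 15 minutes layover in Halifax → 6:25 PM UTC.
Add 1 hour and 2 minutes leg 2 → 7:27 PM UTC.
Add 4 hours and 3 minutes layover in Saltmere → 11:30 PM UTC.
Add 13 hours leg 3 → 12:30 PM UTC (Aug 7).
Tehran is UTC+3:30, so local arrival = 12:30 PM + 3:30 = 4:00 PM on Aug 7.

4:00 PM on Aug 7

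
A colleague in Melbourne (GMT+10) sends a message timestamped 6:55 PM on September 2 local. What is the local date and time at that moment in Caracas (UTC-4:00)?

4:55 AM on September 2

In UTC: 6:55 PM − 10:00 = 8:55 AM on Sep 2.
Caracas is UTC−4:00: 8:55 AM − 4:00 = 4:55 AM on Sep 2.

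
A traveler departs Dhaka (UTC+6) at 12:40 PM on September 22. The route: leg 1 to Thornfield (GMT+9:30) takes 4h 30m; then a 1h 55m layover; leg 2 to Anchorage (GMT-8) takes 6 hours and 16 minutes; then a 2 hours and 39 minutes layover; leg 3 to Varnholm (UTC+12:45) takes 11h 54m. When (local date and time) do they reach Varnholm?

Convert departure to UTC: 12:40 PM − 6:00 = 6:40 AM UTC on Sep 22.
Add 4 hours and 30 minutes leg 1 → 11:10 AM UTC.
Add 1 hour 55 minutes layover in Thornfield → 1:05 PM UTC.
Add 6 hours 16 minutes leg 2 → 7:21 PM UTC.
Add 2 hours 39 minutes layover in Anchorage → 10:00 PM UTC.
Add 11 hours 54 minutes leg 3 → 9:54 AM UTC (Sep 23).
Varnholm is UTC+12:45, so local arrival = 9:54 AM + 12:45 = 10:39 PM on Sep 23.

10:39 PM on September 23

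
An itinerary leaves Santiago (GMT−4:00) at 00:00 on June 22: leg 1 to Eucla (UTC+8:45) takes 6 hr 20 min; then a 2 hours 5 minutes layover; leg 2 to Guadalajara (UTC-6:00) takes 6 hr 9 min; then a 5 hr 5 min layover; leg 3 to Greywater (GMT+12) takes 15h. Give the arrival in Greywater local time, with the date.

Convert departure to UTC: 00:00 + 4:00 = 04:00 UTC on Jun 22.
Add 6 hours and 20 minutes leg 1 → 10:20 UTC.
Add 2 hours and 5 minutes layover in Eucla → 12:25 UTC.
Add 6 hours 9 minutes leg 2 → 18:34 UTC.
Add 5 hours and 5 minutes layover in Guadalajara → 23:39 UTC.
Add 15 hours leg 3 → 14:39 UTC (Jun 23).
Greywater is UTC+12:00, so local arrival = 14:39 + 12:00 = 02:39 on Jun 24.

02:39 on June 24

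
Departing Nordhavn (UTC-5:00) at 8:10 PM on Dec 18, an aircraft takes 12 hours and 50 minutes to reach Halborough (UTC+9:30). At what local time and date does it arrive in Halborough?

Halborough is 14:30 ahead of Nordhavn.
After 12 hours 50 minutes it is 9:00 AM (Dec 19) in Nordhavn.
Shift by the zone difference: 9:00 AM + 14:30 = 11:30 PM on Dec 19 in Halborough.

11:30 PM on December 19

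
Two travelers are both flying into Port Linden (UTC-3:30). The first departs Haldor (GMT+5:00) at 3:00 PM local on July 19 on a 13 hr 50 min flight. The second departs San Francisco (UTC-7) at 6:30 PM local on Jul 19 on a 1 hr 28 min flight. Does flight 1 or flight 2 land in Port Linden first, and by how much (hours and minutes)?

the first, by 3 hours 8 minutes

Flight 1 in UTC: 3:00 PM − 5:00 = 10:00 AM on Jul 19.
+13 hours 50 minutes → arrive 11:50 PM UTC on Jul 19.
Flight 2 in UTC: 6:30 PM + 7:00 = 1:30 AM on Jul 20.
+1 hour and 28 minutes → arrive 2:58 AM UTC on Jul 20.
Flight 1 lands earlier by 3 hours 8 minutes.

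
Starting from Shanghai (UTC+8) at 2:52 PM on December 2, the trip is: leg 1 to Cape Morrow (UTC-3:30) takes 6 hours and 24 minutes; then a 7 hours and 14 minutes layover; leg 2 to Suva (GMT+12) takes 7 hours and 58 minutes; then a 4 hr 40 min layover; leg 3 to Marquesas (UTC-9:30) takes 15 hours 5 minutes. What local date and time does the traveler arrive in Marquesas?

Convert departure to UTC: 2:52 PM − 8:00 = 6:52 AM UTC on Dec 2.
Add 6 hours and 24 minutes leg 1 → 1:16 PM UTC.
Add 7 hours and 14 minutes layover in Cape Morrow → 8:30 PM UTC.
Add 7 hours and 58 minutes leg 2 → 4:28 AM UTC (Dec 3).
Add 4 hours and 40 minutes layover in Suva → 9:08 AM UTC.
Add 15 hours and 5 minutes leg 3 → 12:13 AM UTC (Dec 4).
Marquesas is UTC−9:30, so local arrival = 12:13 AM − 9:30 = 2:43 PM on Dec 3.

2:43 PM on December 3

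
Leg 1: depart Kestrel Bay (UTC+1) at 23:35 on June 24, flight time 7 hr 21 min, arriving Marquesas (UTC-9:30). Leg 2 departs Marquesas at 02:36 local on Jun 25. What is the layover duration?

Convert departure to UTC: 23:35 − 1:00 = 22:35 UTC on Jun 24.
Add 7 hours 21 minutes flight time → 05:56 UTC (Jun 25).
Marquesas is UTC−9:30, so local arrival = 05:56 − 9:30 = 20:26 on Jun 24.
Layover = 02:36 − 20:26 (+1 day) = 6 hours 10 minutes.

6 hours 10 minutes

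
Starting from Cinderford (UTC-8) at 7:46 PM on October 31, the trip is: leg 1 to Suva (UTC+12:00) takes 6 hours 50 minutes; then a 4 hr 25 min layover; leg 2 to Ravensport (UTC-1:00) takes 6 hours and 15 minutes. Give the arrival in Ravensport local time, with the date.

Convert departure to UTC: 7:46 PM + 8:00 = 3:46 AM UTC on Nov 1.
Add 6 hours and 50 minutes leg 1 → 10:36 AM UTC.
Add 4 hours 25 minutes layover in Suva → 3:01 PM UTC.
Add 6 hours and 15 minutes leg 2 → 9:16 PM UTC.
Ravensport is UTC−1:00, so local arrival = 9:16 PM − 1:00 = 8:16 PM on Nov 1.

8:16 PM on Nov 1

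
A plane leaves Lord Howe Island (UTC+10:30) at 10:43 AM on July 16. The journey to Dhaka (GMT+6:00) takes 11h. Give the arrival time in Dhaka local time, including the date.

5:13 PM on July 16

Convert departure to UTC: 10:43 AM − 10:30 = 12:13 AM UTC on Jul 16.
Add 11 hours travel time → 11:13 AM UTC.
Dhaka is UTC+6:00, so local arrival = 11:13 AM + 6:00 = 5:13 PM on Jul 16.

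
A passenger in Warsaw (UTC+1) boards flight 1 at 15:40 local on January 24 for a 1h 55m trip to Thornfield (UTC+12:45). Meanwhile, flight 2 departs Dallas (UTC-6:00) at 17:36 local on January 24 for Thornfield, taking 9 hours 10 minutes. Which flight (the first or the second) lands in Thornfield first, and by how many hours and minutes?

Flight 1 in UTC: 15:40 − 1:00 = 14:40 on Jan 24.
+1 hour and 55 minutes → arrive 16:35 UTC on Jan 24.
Flight 2 in UTC: 17:36 + 6:00 = 23:36 on Jan 24.
+9 hours 10 minutes → arrive 08:46 UTC on Jan 25.
Flight 1 lands earlier by 16 hours 11 minutes.

the first, by 16 hours 11 minutes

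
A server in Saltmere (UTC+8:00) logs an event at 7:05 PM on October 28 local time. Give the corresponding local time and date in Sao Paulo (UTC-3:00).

8:05 AM on Oct 28

Sao Paulo is 11:00 behind Saltmere.
Shift by the zone difference: 7:05 PM − 11:00 = 8:05 AM on Oct 28 in Sao Paulo.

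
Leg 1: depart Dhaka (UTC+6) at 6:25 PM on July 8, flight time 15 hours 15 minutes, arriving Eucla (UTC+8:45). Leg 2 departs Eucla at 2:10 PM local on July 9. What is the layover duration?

Convert departure to UTC: 6:25 PM − 6:00 = 12:25 PM UTC on Jul 8.
Add 15 hours 15 minutes flight time → 3:40 AM UTC (Jul 9).
Eucla is UTC+8:45, so local arrival = 3:40 AM + 8:45 = 12:25 PM on Jul 9.
Layover = 2:10 PM − 12:25 PM = 1 hour 45 minutes.

1 hour 45 minutes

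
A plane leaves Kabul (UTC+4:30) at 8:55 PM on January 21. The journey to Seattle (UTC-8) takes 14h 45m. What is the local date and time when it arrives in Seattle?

11:10 PM on January 21

Seattle is 12:30 behind Kabul.
After 14 hours and 45 minutes it is 11:40 AM (Jan 22) in Kabul.
Shift by the zone difference: 11:40 AM − 12:30 = 11:10 PM on Jan 21 in Seattle.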